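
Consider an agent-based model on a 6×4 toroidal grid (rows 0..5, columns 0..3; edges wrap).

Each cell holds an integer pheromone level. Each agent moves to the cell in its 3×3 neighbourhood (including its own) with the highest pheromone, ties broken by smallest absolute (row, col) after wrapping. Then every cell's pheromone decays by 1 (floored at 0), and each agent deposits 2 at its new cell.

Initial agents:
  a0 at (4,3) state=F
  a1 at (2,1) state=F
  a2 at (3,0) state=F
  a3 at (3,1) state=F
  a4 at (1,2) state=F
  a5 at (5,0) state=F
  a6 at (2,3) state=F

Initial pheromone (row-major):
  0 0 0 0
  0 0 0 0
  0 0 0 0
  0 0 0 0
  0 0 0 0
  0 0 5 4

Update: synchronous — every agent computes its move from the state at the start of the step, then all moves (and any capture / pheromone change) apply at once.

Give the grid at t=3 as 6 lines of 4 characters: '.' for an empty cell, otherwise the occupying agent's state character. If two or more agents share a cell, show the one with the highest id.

t=1: a0@(5,2) a1@(1,0) a2@(2,0) a3@(2,0) a4@(0,1) a5@(5,3) a6@(1,0) | pheromone: 0 2 0 0 / 4 0 0 0 / 4 0 0 0 / 0 0 0 0 / 0 0 0 0 / 0 0 6 5
t=2: a0@(5,2) a1@(1,0) a2@(1,0) a3@(1,0) a4@(5,2) a5@(5,2) a6@(1,0) | pheromone: 0 1 0 0 / 11 0 0 0 / 3 0 0 0 / 0 0 0 0 / 0 0 0 0 / 0 0 11 4
t=3: a0@(5,2) a1@(1,0) a2@(1,0) a3@(1,0) a4@(5,2) a5@(5,2) a6@(1,0) | pheromone: 0 0 0 0 / 18 0 0 0 / 2 0 0 0 / 0 0 0 0 / 0 0 0 0 / 0 0 16 3

....
F...
....
....
....
..F.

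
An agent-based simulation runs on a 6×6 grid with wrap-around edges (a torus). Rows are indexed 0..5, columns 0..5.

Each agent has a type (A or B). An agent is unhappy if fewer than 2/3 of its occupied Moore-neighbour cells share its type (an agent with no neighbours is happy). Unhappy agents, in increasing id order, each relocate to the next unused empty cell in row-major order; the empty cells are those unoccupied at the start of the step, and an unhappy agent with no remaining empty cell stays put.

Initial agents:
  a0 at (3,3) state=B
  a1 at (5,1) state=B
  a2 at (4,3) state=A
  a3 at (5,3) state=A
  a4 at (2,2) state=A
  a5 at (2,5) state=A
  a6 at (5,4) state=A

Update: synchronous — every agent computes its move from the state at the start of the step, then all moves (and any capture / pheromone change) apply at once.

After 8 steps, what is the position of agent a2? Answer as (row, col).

t=1: a0@(0,0):B a1@(5,1):B a2@(4,3):A a3@(5,3):A a4@(0,1):A a5@(2,5):A a6@(5,4):A
t=2: a0@(0,2):B a1@(0,3):B a2@(4,3):A a3@(5,3):A a4@(0,4):A a5@(2,5):A a6@(5,4):A
t=3: a0@(0,0):B a1@(0,1):B a2@(4,3):A a3@(0,5):A a4@(0,4):A a5@(2,5):A a6@(5,4):A
t=4: a0@(0,2):B a1@(0,1):B a2@(4,3):A a3@(0,5):A a4@(0,4):A a5@(2,5):A a6@(5,4):A
t=5: (unchanged — steady state)

(4, 3)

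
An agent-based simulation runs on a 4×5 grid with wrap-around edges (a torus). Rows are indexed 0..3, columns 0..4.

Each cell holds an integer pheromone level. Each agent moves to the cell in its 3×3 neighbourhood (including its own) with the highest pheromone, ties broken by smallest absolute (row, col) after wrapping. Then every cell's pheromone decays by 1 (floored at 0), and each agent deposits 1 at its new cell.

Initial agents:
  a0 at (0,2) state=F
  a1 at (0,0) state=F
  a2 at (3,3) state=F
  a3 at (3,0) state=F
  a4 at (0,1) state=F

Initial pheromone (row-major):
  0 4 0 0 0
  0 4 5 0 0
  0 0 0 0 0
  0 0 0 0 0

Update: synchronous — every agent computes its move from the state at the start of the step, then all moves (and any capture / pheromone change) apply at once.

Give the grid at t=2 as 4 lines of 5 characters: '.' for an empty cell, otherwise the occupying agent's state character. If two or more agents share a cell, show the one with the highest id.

.....
..F..
.....
.....

t=1: a0@(1,2) a1@(0,1) a2@(0,2) a3@(0,1) a4@(1,2) | pheromone: 0 5 1 0 0 / 0 3 6 0 0 / 0 0 0 0 0 / 0 0 0 0 0
t=2: a0@(1,2) a1@(1,2) a2@(1,2) a3@(1,2) a4@(1,2) | pheromone: 0 4 0 0 0 / 0 2 10 0 0 / 0 0 0 0 0 / 0 0 0 0 0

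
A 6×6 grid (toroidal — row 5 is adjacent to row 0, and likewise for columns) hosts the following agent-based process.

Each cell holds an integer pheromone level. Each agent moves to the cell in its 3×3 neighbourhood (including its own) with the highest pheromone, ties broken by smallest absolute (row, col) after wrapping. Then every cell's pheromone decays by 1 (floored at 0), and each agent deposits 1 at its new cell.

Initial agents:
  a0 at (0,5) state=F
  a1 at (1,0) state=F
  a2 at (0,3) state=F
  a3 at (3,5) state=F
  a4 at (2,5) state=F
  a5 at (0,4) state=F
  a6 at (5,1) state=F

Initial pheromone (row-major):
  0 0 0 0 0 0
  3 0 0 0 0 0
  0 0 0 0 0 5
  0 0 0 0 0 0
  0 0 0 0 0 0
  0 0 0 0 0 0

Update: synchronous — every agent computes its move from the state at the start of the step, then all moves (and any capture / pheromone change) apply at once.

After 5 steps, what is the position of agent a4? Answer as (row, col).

t=1: a0@(1,0) a1@(2,5) a2@(0,2) a3@(2,5) a4@(2,5) a5@(0,3) a6@(0,0) | pheromone: 1 0 1 1 0 0 / 3 0 0 0 0 0 / 0 0 0 0 0 7 / 0 0 0 0 0 0 / 0 0 0 0 0 0 / 0 0 0 0 0 0
t=2: a0@(2,5) a1@(2,5) a2@(0,2) a3@(2,5) a4@(2,5) a5@(0,2) a6@(1,0) | pheromone: 0 0 2 0 0 0 / 3 0 0 0 0 0 / 0 0 0 0 0 10 / 0 0 0 0 0 0 / 0 0 0 0 0 0 / 0 0 0 0 0 0
t=3: a0@(2,5) a1@(2,5) a2@(0,2) a3@(2,5) a4@(2,5) a5@(0,2) a6@(2,5) | pheromone: 0 0 3 0 0 0 / 2 0 0 0 0 0 / 0 0 0 0 0 14 / 0 0 0 0 0 0 / 0 0 0 0 0 0 / 0 0 0 0 0 0
t=4: a0@(2,5) a1@(2,5) a2@(0,2) a3@(2,5) a4@(2,5) a5@(0,2) a6@(2,5) | pheromone: 0 0 4 0 0 0 / 1 0 0 0 0 0 / 0 0 0 0 0 18 / 0 0 0 0 0 0 / 0 0 0 0 0 0 / 0 0 0 0 0 0
t=5: a0@(2,5) a1@(2,5) a2@(0,2) a3@(2,5) a4@(2,5) a5@(0,2) a6@(2,5) | pheromone: 0 0 5 0 0 0 / 0 0 0 0 0 0 / 0 0 0 0 0 22 / 0 0 0 0 0 0 / 0 0 0 0 0 0 / 0 0 0 0 0 0

(2, 5)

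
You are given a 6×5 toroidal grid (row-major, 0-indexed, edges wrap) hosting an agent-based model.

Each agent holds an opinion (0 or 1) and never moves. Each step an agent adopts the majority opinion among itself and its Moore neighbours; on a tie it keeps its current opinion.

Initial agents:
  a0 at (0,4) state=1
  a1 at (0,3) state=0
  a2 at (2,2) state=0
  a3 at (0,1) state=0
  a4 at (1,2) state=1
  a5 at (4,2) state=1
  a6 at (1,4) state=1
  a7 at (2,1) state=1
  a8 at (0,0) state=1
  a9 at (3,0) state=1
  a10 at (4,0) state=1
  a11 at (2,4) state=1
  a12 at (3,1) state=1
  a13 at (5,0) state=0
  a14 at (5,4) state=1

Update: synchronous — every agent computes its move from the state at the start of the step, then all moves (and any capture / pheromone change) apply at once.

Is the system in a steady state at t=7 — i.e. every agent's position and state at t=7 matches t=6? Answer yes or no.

t=1: a0@(0,4):1 a1@(0,3):1 a2@(2,2):1 a3@(0,1):0 a4@(1,2):0 a5@(4,2):1 a6@(1,4):1 a7@(2,1):1 a8@(0,0):1 a9@(3,0):1 a10@(4,0):1 a11@(2,4):1 a12@(3,1):1 a13@(5,0):1 a14@(5,4):1
t=2: a0@(0,4):1 a1@(0,3):1 a2@(2,2):1 a3@(0,1):0 a4@(1,2):1 a5@(4,2):1 a6@(1,4):1 a7@(2,1):1 a8@(0,0):1 a9@(3,0):1 a10@(4,0):1 a11@(2,4):1 a12@(3,1):1 a13@(5,0):1 a14@(5,4):1
t=3: a0@(0,4):1 a1@(0,3):1 a2@(2,2):1 a3@(0,1):1 a4@(1,2):1 a5@(4,2):1 a6@(1,4):1 a7@(2,1):1 a8@(0,0):1 a9@(3,0):1 a10@(4,0):1 a11@(2,4):1 a12@(3,1):1 a13@(5,0):1 a14@(5,4):1
t=4: (unchanged — steady state)

yes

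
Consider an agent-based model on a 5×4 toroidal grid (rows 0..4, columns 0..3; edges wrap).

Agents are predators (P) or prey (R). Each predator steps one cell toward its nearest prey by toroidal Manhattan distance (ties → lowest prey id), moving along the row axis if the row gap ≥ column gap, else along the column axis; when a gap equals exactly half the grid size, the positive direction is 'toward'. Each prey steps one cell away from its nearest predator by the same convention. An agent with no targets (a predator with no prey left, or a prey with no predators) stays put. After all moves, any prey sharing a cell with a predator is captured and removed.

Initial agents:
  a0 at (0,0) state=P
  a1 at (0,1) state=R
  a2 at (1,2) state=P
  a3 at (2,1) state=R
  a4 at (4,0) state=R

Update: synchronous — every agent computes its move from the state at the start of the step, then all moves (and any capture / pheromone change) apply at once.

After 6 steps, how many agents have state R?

2

t=1: a0@(0,1):P a2@(0,2):P a3@(3,1):R a4@(3,0):R
t=2: a0@(4,1):P a2@(4,2):P a3@(2,1):R a4@(2,0):R
t=3: a0@(3,1):P a2@(3,2):P a3@(1,1):R a4@(1,0):R
t=4: a0@(2,1):P a2@(2,2):P a3@(0,1):R a4@(0,0):R
t=5: a0@(1,1):P a2@(1,2):P a3@(4,1):R a4@(4,0):R
t=6: a0@(0,1):P a2@(0,2):P a3@(3,1):R a4@(3,0):R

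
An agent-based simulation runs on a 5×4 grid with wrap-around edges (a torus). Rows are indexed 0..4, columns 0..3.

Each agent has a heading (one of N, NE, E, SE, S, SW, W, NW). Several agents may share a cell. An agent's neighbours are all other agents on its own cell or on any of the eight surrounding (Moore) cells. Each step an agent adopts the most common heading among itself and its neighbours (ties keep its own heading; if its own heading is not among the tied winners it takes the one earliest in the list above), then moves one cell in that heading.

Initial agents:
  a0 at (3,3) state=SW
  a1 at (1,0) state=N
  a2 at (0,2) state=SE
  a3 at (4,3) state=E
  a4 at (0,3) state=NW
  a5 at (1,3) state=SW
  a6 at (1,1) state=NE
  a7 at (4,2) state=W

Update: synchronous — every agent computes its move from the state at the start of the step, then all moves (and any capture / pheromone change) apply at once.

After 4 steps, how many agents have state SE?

1

t=1: a0@(4,2):SW a1@(0,0):N a2@(1,3):SE a3@(4,0):E a4@(4,2):NW a5@(2,2):SW a6@(0,2):NE a7@(4,1):W
t=2: a0@(0,1):SW a1@(4,0):N a2@(2,0):SE a3@(4,1):E a4@(3,1):NW a5@(3,1):SW a6@(4,3):NE a7@(4,0):W
t=3: a0@(1,0):SW a1@(0,3):SW a2@(3,1):SE a3@(0,0):SW a4@(2,0):NW a5@(4,0):SW a6@(3,0):NE a7@(0,3):SW
t=4: a0@(2,3):SW a1@(1,2):SW a2@(4,2):SE a3@(1,3):SW a4@(1,3):NW a5@(0,3):SW a6@(2,1):NE a7@(1,2):SW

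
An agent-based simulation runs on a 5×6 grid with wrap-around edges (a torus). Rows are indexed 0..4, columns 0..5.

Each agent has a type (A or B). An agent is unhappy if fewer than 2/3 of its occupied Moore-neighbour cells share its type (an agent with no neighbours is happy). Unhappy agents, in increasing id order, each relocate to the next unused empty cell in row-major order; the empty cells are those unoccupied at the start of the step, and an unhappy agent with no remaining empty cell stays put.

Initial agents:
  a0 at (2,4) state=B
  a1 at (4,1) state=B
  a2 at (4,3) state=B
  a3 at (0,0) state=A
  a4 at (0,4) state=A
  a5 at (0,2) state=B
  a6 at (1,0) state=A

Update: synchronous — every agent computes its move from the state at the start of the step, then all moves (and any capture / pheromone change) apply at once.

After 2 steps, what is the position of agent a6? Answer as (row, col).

t=1: a0@(2,4):B a1@(0,1):B a2@(0,3):B a3@(0,5):A a4@(1,1):A a5@(0,2):B a6@(1,0):A
t=2: a0@(2,4):B a1@(0,0):B a2@(0,3):B a3@(0,5):A a4@(0,4):A a5@(0,2):B a6@(1,0):A

(1, 0)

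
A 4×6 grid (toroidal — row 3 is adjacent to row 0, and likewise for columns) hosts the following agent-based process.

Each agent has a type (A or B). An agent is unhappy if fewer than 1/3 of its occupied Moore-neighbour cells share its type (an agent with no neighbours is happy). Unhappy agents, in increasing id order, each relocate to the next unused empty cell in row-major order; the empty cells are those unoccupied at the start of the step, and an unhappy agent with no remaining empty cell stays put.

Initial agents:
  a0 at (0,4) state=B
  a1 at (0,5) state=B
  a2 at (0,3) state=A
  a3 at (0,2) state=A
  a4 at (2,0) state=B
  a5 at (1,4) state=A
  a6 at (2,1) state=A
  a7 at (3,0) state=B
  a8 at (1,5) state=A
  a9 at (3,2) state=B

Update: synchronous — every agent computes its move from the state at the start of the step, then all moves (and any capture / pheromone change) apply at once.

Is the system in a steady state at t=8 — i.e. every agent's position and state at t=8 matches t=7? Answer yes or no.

t=1: a0@(0,0):B a1@(0,5):B a2@(0,3):A a3@(0,2):A a4@(2,0):B a5@(1,4):A a6@(0,1):A a7@(3,0):B a8@(1,0):A a9@(1,1):B
t=2: a0@(0,0):B a1@(0,5):B a2@(0,3):A a3@(0,2):A a4@(2,0):B a5@(1,4):A a6@(0,1):A a7@(3,0):B a8@(0,4):A a9@(1,1):B
t=3: a0@(0,0):B a1@(0,5):B a2@(0,3):A a3@(0,2):A a4@(2,0):B a5@(1,4):A a6@(1,0):A a7@(3,0):B a8@(0,4):A a9@(1,1):B
t=4: a0@(0,0):B a1@(0,5):B a2@(0,3):A a3@(0,2):A a4@(2,0):B a5@(1,4):A a6@(0,1):A a7@(3,0):B a8@(0,4):A a9@(1,1):B
t=5: a0@(0,0):B a1@(0,5):B a2@(0,3):A a3@(0,2):A a4@(2,0):B a5@(1,4):A a6@(1,0):A a7@(3,0):B a8@(0,4):A a9@(1,1):B
t=6: a0@(0,0):B a1@(0,5):B a2@(0,3):A a3@(0,2):A a4@(2,0):B a5@(1,4):A a6@(0,1):A a7@(3,0):B a8@(0,4):A a9@(1,1):B
t=7: a0@(0,0):B a1@(0,5):B a2@(0,3):A a3@(0,2):A a4@(2,0):B a5@(1,4):A a6@(1,0):A a7@(3,0):B a8@(0,4):A a9@(1,1):B
t=8: a0@(0,0):B a1@(0,5):B a2@(0,3):A a3@(0,2):A a4@(2,0):B a5@(1,4):A a6@(0,1):A a7@(3,0):B a8@(0,4):A a9@(1,1):B

no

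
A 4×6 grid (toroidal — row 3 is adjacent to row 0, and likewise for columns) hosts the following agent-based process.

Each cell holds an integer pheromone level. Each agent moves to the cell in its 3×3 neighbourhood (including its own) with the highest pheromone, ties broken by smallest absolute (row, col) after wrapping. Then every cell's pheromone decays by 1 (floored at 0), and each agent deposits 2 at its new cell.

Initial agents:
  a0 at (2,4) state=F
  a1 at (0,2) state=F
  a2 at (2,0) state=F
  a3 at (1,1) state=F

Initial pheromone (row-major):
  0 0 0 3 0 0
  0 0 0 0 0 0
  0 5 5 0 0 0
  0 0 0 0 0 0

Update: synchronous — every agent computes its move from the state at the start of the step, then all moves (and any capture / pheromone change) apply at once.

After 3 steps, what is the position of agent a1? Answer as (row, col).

t=1: a0@(1,3) a1@(0,3) a2@(2,1) a3@(2,1) | pheromone: 0 0 0 4 0 0 / 0 0 0 2 0 0 / 0 8 4 0 0 0 / 0 0 0 0 0 0
t=2: a0@(0,3) a1@(0,3) a2@(2,1) a3@(2,1) | pheromone: 0 0 0 7 0 0 / 0 0 0 1 0 0 / 0 11 3 0 0 0 / 0 0 0 0 0 0
t=3: a0@(0,3) a1@(0,3) a2@(2,1) a3@(2,1) | pheromone: 0 0 0 10 0 0 / 0 0 0 0 0 0 / 0 14 2 0 0 0 / 0 0 0 0 0 0

(0, 3)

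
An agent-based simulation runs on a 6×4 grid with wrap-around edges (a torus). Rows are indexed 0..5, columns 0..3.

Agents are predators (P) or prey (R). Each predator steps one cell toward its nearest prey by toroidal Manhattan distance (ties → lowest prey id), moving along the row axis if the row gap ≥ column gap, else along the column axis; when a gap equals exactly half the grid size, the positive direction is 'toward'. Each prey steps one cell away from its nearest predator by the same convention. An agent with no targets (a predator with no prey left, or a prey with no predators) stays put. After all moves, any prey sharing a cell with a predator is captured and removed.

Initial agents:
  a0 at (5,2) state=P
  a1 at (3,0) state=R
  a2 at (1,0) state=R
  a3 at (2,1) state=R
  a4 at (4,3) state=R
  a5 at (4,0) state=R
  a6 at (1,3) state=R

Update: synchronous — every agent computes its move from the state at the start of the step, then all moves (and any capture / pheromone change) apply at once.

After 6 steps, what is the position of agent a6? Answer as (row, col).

(1, 3)

t=1: a0@(4,2):P a1@(2,0):R a2@(2,0):R a3@(1,1):R a4@(3,3):R a5@(4,3):R a6@(2,3):R
t=2: a0@(4,3):P a1@(1,0):R a2@(1,0):R a3@(0,1):R a4@(2,3):R a5@(4,0):R a6@(1,3):R
t=3: a0@(4,0):P a1@(0,0):R a2@(0,0):R a3@(1,1):R a4@(1,3):R a5@(4,1):R a6@(0,3):R
t=4: a0@(4,1):P a1@(1,0):R a2@(1,0):R a3@(0,1):R a4@(0,3):R a5@(4,2):R a6@(1,3):R
t=5: a0@(4,2):P a1@(0,0):R a2@(0,0):R a3@(1,1):R a4@(1,3):R a5@(4,3):R a6@(0,3):R
t=6: a0@(4,3):P a1@(1,0):R a2@(1,0):R a3@(0,1):R a4@(0,3):R a5@(4,0):R a6@(1,3):R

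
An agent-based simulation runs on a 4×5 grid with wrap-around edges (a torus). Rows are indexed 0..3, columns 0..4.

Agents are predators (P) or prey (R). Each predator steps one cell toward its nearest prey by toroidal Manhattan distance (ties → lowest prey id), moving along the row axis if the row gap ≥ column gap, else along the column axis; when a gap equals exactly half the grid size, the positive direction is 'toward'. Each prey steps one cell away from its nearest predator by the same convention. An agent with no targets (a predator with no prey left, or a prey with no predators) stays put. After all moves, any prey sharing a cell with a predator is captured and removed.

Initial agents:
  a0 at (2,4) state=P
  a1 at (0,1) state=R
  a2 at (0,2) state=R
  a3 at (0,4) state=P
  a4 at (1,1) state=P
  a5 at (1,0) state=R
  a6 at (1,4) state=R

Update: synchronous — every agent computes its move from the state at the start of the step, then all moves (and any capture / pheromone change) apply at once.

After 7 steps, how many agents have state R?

2

t=1: a0@(1,4):P a1@(3,1):R a3@(1,4):P a4@(0,1):P a6@(0,4):R
t=2: a0@(0,4):P a1@(2,1):R a3@(0,4):P a4@(3,1):P a6@(3,4):R
t=3: a0@(3,4):P a1@(1,1):R a3@(3,4):P a4@(2,1):P a6@(2,4):R
t=4: a0@(2,4):P a1@(0,1):R a3@(2,4):P a4@(1,1):P a6@(1,4):R
t=5: a0@(1,4):P a1@(3,1):R a3@(1,4):P a4@(0,1):P a6@(0,4):R
t=6: a0@(0,4):P a1@(2,1):R a3@(0,4):P a4@(3,1):P a6@(3,4):R
t=7: a0@(3,4):P a1@(1,1):R a3@(3,4):P a4@(2,1):P a6@(2,4):R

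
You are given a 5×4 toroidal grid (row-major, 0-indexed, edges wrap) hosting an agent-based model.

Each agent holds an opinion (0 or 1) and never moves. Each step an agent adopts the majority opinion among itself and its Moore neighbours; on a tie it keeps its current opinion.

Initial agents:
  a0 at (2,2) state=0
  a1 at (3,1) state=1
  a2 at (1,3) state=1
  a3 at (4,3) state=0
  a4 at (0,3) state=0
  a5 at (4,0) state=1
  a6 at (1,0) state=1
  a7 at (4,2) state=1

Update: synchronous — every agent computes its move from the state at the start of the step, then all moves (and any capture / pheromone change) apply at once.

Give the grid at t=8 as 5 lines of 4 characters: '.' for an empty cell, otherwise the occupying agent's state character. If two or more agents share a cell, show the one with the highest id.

...1
1..1
..1.
.1..
1.11

t=1: a0@(2,2):1 a1@(3,1):1 a2@(1,3):1 a3@(4,3):0 a4@(0,3):1 a5@(4,0):1 a6@(1,0):1 a7@(4,2):1
t=2: a0@(2,2):1 a1@(3,1):1 a2@(1,3):1 a3@(4,3):1 a4@(0,3):1 a5@(4,0):1 a6@(1,0):1 a7@(4,2):1
t=3: (unchanged — steady state)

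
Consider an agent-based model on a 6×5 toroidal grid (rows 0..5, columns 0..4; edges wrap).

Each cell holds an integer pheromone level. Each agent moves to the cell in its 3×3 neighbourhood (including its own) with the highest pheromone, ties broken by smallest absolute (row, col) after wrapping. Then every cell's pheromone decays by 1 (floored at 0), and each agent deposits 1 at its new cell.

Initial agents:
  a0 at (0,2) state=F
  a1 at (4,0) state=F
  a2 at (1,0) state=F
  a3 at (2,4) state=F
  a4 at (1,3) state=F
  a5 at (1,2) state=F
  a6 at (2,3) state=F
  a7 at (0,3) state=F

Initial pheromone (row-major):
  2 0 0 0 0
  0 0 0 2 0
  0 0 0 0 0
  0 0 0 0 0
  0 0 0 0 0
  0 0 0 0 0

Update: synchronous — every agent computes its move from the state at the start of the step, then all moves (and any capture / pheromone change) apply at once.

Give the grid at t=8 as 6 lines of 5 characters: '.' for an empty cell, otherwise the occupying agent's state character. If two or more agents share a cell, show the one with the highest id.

F....
...F.
.....
F....
.....
.....

t=1: a0@(1,3) a1@(3,0) a2@(0,0) a3@(1,3) a4@(1,3) a5@(1,3) a6@(1,3) a7@(1,3) | pheromone: 2 0 0 0 0 / 0 0 0 7 0 / 0 0 0 0 0 / 1 0 0 0 0 / 0 0 0 0 0 / 0 0 0 0 0
t=2: a0@(1,3) a1@(3,0) a2@(0,0) a3@(1,3) a4@(1,3) a5@(1,3) a6@(1,3) a7@(1,3) | pheromone: 2 0 0 0 0 / 0 0 0 12 0 / 0 0 0 0 0 / 1 0 0 0 0 / 0 0 0 0 0 / 0 0 0 0 0
t=3: a0@(1,3) a1@(3,0) a2@(0,0) a3@(1,3) a4@(1,3) a5@(1,3) a6@(1,3) a7@(1,3) | pheromone: 2 0 0 0 0 / 0 0 0 17 0 / 0 0 0 0 0 / 1 0 0 0 0 / 0 0 0 0 0 / 0 0 0 0 0
t=4: a0@(1,3) a1@(3,0) a2@(0,0) a3@(1,3) a4@(1,3) a5@(1,3) a6@(1,3) a7@(1,3) | pheromone: 2 0 0 0 0 / 0 0 0 22 0 / 0 0 0 0 0 / 1 0 0 0 0 / 0 0 0 0 0 / 0 0 0 0 0
t=5: a0@(1,3) a1@(3,0) a2@(0,0) a3@(1,3) a4@(1,3) a5@(1,3) a6@(1,3) a7@(1,3) | pheromone: 2 0 0 0 0 / 0 0 0 27 0 / 0 0 0 0 0 / 1 0 0 0 0 / 0 0 0 0 0 / 0 0 0 0 0
t=6: a0@(1,3) a1@(3,0) a2@(0,0) a3@(1,3) a4@(1,3) a5@(1,3) a6@(1,3) a7@(1,3) | pheromone: 2 0 0 0 0 / 0 0 0 32 0 / 0 0 0 0 0 / 1 0 0 0 0 / 0 0 0 0 0 / 0 0 0 0 0
t=7: a0@(1,3) a1@(3,0) a2@(0,0) a3@(1,3) a4@(1,3) a5@(1,3) a6@(1,3) a7@(1,3) | pheromone: 2 0 0 0 0 / 0 0 0 37 0 / 0 0 0 0 0 / 1 0 0 0 0 / 0 0 0 0 0 / 0 0 0 0 0
t=8: a0@(1,3) a1@(3,0) a2@(0,0) a3@(1,3) a4@(1,3) a5@(1,3) a6@(1,3) a7@(1,3) | pheromone: 2 0 0 0 0 / 0 0 0 42 0 / 0 0 0 0 0 / 1 0 0 0 0 / 0 0 0 0 0 / 0 0 0 0 0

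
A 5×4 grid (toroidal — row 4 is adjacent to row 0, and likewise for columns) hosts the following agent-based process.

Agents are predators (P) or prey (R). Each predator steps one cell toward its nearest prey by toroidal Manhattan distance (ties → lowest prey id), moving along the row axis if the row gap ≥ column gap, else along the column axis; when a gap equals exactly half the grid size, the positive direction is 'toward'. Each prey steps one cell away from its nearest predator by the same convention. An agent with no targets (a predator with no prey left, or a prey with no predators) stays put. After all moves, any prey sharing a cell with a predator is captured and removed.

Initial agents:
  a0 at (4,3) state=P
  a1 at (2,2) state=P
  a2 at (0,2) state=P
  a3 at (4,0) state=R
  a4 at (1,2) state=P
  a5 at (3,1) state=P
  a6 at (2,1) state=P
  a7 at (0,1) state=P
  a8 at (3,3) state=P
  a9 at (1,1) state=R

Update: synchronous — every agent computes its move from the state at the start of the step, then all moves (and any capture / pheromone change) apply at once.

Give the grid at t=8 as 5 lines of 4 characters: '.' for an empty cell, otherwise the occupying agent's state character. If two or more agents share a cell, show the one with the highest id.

t=1: a0@(4,0):P a1@(1,2):P a2@(1,2):P a4@(1,1):P a5@(4,1):P a6@(1,1):P a7@(1,1):P a8@(4,3):P a9@(1,0):R
t=2: a0@(0,0):P a1@(1,3):P a2@(1,3):P a4@(1,0):P a5@(0,1):P a6@(1,0):P a7@(1,0):P a8@(0,3):P
t=3: (unchanged — steady state)

PP.P
P..P
....
....
....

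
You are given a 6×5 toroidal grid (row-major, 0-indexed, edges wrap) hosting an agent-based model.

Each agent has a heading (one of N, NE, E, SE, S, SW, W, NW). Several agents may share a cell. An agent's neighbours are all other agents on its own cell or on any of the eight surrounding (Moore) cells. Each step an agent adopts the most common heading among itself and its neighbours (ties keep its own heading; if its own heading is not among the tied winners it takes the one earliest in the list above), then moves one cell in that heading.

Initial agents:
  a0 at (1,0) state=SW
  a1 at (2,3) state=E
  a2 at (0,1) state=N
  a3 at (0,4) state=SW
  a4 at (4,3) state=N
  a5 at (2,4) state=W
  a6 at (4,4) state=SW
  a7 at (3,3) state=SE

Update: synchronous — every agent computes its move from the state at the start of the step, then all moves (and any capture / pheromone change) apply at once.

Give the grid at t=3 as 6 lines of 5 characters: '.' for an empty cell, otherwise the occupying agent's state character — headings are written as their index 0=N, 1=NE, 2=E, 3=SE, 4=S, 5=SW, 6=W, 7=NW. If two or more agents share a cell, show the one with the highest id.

.3...
.5...
.....
.55..
.55..
.....

t=1: a0@(2,4):SW a1@(2,4):E a2@(5,1):N a3@(1,3):SW a4@(3,3):N a5@(2,3):W a6@(5,3):SW a7@(4,4):SE
t=2: a0@(3,3):SW a1@(3,3):SW a2@(4,1):N a3@(2,2):SW a4@(2,3):N a5@(3,2):SW a6@(0,2):SW a7@(5,0):SE
t=3: a0@(4,2):SW a1@(4,2):SW a2@(3,1):N a3@(3,1):SW a4@(3,2):SW a5@(4,1):SW a6@(1,1):SW a7@(0,1):SE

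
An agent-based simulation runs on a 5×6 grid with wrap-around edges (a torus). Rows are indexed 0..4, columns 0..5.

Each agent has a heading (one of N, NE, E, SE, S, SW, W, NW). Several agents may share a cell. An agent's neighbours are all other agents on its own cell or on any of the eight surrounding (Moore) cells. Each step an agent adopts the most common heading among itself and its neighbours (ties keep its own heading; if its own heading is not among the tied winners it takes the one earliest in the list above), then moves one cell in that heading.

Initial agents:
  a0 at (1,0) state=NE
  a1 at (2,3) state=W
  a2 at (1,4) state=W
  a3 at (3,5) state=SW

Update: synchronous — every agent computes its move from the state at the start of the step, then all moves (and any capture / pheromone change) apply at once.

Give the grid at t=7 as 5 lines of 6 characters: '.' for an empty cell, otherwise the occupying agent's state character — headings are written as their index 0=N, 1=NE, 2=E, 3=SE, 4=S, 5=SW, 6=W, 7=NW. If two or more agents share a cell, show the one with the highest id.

....5.
...6..
..6...
......
......

t=1: a0@(0,1):NE a1@(2,2):W a2@(1,3):W a3@(4,4):SW
t=2: a0@(4,2):NE a1@(2,1):W a2@(1,2):W a3@(0,3):SW
t=3: a0@(3,3):NE a1@(2,0):W a2@(1,1):W a3@(1,2):SW
t=4: a0@(2,4):NE a1@(2,5):W a2@(1,0):W a3@(2,1):SW
t=5: a0@(1,5):NE a1@(2,4):W a2@(1,5):W a3@(3,0):SW
t=6: a0@(1,4):W a1@(2,3):W a2@(1,4):W a3@(4,5):SW
t=7: a0@(1,3):W a1@(2,2):W a2@(1,3):W a3@(0,4):SW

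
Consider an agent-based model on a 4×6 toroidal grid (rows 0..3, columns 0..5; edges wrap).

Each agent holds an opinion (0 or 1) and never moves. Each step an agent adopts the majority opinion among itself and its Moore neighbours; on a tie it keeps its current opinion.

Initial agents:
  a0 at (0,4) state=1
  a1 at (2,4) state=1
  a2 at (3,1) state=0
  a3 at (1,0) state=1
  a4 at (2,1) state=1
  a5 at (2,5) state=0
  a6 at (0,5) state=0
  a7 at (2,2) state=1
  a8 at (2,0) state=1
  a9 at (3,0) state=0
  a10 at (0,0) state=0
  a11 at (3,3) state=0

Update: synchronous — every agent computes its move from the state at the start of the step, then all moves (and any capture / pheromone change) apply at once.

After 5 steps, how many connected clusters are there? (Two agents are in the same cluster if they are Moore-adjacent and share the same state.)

2

t=1: a0@(0,4):0 a1@(2,4):0 a2@(3,1):0 a3@(1,0):1 a4@(2,1):1 a5@(2,5):1 a6@(0,5):0 a7@(2,2):1 a8@(2,0):1 a9@(3,0):0 a10@(0,0):0 a11@(3,3):1
t=2: a0@(0,4):0 a1@(2,4):1 a2@(3,1):0 a3@(1,0):1 a4@(2,1):1 a5@(2,5):1 a6@(0,5):0 a7@(2,2):1 a8@(2,0):1 a9@(3,0):0 a10@(0,0):0 a11@(3,3):1
t=3: (unchanged — steady state)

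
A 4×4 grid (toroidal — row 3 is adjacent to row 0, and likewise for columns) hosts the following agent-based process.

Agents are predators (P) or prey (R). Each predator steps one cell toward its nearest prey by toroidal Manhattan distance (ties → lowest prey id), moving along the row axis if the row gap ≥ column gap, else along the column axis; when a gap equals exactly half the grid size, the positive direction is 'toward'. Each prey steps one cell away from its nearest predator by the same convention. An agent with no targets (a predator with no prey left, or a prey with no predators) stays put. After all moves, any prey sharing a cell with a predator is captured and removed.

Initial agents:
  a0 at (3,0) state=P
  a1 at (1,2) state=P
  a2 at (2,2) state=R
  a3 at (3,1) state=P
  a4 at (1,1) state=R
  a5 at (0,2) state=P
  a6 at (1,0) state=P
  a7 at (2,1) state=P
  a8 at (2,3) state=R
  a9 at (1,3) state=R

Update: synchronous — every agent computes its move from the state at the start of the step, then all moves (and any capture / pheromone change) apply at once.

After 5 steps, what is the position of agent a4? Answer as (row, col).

(1, 0)

t=1: a0@(2,0):P a1@(2,2):P a2@(3,2):R a3@(2,1):P a4@(1,0):R a5@(1,2):P a6@(1,1):P a7@(2,2):P a8@(1,3):R a9@(1,0):R
t=2: a0@(1,0):P a1@(3,2):P a2@(0,2):R a3@(3,1):P a4@(0,0):R a5@(1,3):P a6@(1,0):P a7@(3,2):P a9@(0,0):R
t=3: a0@(0,0):P a1@(0,2):P a2@(1,2):R a3@(0,1):P a4@(3,0):R a5@(0,3):P a6@(0,0):P a7@(0,2):P a9@(3,0):R
t=4: a0@(3,0):P a1@(1,2):P a2@(2,2):R a3@(1,1):P a4@(2,0):R a5@(1,3):P a6@(3,0):P a7@(1,2):P a9@(2,0):R
t=5: a0@(2,0):P a1@(2,2):P a2@(3,2):R a3@(2,1):P a4@(1,0):R a5@(2,3):P a6@(2,0):P a7@(2,2):P a9@(1,0):R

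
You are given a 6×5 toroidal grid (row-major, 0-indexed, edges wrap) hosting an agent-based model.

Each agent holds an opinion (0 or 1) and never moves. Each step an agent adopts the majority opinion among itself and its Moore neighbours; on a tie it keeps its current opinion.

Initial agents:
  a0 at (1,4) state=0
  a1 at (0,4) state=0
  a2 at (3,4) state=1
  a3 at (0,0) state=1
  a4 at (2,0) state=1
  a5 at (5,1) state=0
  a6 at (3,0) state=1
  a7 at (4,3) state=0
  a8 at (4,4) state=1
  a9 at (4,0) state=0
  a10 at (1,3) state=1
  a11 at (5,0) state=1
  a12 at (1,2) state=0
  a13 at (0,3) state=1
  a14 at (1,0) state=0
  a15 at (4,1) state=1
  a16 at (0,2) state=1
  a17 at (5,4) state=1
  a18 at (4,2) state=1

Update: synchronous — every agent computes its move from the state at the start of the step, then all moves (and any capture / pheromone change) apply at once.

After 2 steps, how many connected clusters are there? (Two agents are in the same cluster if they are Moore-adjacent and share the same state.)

1

t=1: a0@(1,4):1 a1@(0,4):1 a2@(3,4):1 a3@(0,0):0 a4@(2,0):1 a5@(5,1):1 a6@(3,0):1 a7@(4,3):1 a8@(4,4):1 a9@(4,0):1 a10@(1,3):1 a11@(5,0):1 a12@(1,2):1 a13@(0,3):1 a14@(1,0):0 a15@(4,1):1 a16@(0,2):1 a17@(5,4):1 a18@(4,2):1
t=2: a0@(1,4):1 a1@(0,4):1 a2@(3,4):1 a3@(0,0):1 a4@(2,0):1 a5@(5,1):1 a6@(3,0):1 a7@(4,3):1 a8@(4,4):1 a9@(4,0):1 a10@(1,3):1 a11@(5,0):1 a12@(1,2):1 a13@(0,3):1 a14@(1,0):1 a15@(4,1):1 a16@(0,2):1 a17@(5,4):1 a18@(4,2):1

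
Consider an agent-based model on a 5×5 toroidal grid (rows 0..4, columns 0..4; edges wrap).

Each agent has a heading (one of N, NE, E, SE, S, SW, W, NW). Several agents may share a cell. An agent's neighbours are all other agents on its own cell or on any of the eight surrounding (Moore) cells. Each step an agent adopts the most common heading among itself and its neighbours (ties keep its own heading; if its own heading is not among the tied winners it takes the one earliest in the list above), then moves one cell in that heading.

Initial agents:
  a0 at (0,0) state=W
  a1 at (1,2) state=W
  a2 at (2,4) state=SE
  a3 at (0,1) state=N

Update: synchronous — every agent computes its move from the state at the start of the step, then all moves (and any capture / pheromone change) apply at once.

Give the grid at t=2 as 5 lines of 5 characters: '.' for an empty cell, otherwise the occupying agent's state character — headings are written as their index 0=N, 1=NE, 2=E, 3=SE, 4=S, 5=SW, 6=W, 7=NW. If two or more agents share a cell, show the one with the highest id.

t=1: a0@(0,4):W a1@(1,1):W a2@(3,0):SE a3@(0,0):W
t=2: a0@(0,3):W a1@(1,0):W a2@(4,1):SE a3@(0,4):W

...66
6....
.....
.....
.3...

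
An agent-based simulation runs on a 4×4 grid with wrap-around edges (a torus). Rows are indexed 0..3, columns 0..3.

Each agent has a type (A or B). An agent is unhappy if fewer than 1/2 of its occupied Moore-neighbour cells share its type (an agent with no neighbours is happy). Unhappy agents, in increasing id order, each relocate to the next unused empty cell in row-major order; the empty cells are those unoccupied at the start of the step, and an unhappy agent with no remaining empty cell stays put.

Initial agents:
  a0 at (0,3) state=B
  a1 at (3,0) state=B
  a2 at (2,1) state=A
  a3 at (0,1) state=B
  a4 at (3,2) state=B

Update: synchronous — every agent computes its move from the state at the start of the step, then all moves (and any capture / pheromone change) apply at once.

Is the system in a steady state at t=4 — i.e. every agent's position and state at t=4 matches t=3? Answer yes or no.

no

t=1: a0@(0,3):B a1@(3,0):B a2@(0,0):A a3@(0,1):B a4@(3,2):B
t=2: a0@(0,3):B a1@(3,0):B a2@(0,2):A a3@(0,1):B a4@(3,2):B
t=3: a0@(0,3):B a1@(3,0):B a2@(0,0):A a3@(0,1):B a4@(3,2):B
t=4: a0@(0,3):B a1@(3,0):B a2@(0,2):A a3@(0,1):B a4@(3,2):B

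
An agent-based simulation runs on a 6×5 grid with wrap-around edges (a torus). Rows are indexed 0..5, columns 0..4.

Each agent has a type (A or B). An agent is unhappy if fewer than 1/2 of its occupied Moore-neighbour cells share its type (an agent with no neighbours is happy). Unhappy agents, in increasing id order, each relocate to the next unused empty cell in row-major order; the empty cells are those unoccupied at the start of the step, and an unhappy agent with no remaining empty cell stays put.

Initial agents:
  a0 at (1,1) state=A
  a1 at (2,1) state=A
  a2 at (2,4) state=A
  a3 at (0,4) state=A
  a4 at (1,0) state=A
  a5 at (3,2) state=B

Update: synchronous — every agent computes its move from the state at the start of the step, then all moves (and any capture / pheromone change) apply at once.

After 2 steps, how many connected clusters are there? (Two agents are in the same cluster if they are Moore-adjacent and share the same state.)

t=1: a0@(1,1):A a1@(2,1):A a2@(2,4):A a3@(0,4):A a4@(1,0):A a5@(0,0):B
t=2: a0@(1,1):A a1@(2,1):A a2@(2,4):A a3@(0,4):A a4@(1,0):A a5@(0,1):B

2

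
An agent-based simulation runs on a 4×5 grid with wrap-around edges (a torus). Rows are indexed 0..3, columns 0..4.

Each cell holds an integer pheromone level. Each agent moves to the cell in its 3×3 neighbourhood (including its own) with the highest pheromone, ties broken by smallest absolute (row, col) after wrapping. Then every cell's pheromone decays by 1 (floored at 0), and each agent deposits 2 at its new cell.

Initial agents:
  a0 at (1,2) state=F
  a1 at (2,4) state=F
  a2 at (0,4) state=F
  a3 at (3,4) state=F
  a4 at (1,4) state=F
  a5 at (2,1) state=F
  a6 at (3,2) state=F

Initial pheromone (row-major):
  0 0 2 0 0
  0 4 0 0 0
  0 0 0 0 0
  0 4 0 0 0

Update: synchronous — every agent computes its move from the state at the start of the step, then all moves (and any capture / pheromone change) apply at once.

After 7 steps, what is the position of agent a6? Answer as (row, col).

(1, 1)

t=1: a0@(1,1) a1@(1,0) a2@(0,0) a3@(0,0) a4@(0,0) a5@(1,1) a6@(3,1) | pheromone: 6 0 1 0 0 / 2 7 0 0 0 / 0 0 0 0 0 / 0 5 0 0 0
t=2: a0@(1,1) a1@(1,1) a2@(1,1) a3@(1,1) a4@(1,1) a5@(1,1) a6@(0,0) | pheromone: 7 0 0 0 0 / 1 18 0 0 0 / 0 0 0 0 0 / 0 4 0 0 0
t=3: a0@(1,1) a1@(1,1) a2@(1,1) a3@(1,1) a4@(1,1) a5@(1,1) a6@(1,1) | pheromone: 6 0 0 0 0 / 0 31 0 0 0 / 0 0 0 0 0 / 0 3 0 0 0
t=4: a0@(1,1) a1@(1,1) a2@(1,1) a3@(1,1) a4@(1,1) a5@(1,1) a6@(1,1) | pheromone: 5 0 0 0 0 / 0 44 0 0 0 / 0 0 0 0 0 / 0 2 0 0 0
t=5: a0@(1,1) a1@(1,1) a2@(1,1) a3@(1,1) a4@(1,1) a5@(1,1) a6@(1,1) | pheromone: 4 0 0 0 0 / 0 57 0 0 0 / 0 0 0 0 0 / 0 1 0 0 0
t=6: a0@(1,1) a1@(1,1) a2@(1,1) a3@(1,1) a4@(1,1) a5@(1,1) a6@(1,1) | pheromone: 3 0 0 0 0 / 0 70 0 0 0 / 0 0 0 0 0 / 0 0 0 0 0
t=7: a0@(1,1) a1@(1,1) a2@(1,1) a3@(1,1) a4@(1,1) a5@(1,1) a6@(1,1) | pheromone: 2 0 0 0 0 / 0 83 0 0 0 / 0 0 0 0 0 / 0 0 0 0 0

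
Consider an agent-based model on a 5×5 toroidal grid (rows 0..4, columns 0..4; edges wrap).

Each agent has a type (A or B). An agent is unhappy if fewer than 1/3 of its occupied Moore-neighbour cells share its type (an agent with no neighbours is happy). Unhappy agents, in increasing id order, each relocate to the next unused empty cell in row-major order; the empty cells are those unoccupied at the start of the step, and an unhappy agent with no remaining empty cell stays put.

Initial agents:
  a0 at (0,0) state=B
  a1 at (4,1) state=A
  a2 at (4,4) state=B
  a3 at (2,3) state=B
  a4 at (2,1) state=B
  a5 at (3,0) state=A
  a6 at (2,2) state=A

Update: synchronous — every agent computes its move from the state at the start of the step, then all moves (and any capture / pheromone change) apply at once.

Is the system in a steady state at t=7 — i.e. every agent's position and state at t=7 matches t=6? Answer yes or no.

t=1: a0@(0,0):B a1@(4,1):A a2@(4,4):B a3@(0,1):B a4@(0,2):B a5@(3,0):A a6@(0,3):A
t=2: a0@(0,0):B a1@(0,4):A a2@(4,4):B a3@(0,1):B a4@(0,2):B a5@(3,0):A a6@(1,0):A
t=3: a0@(0,0):B a1@(0,4):A a2@(4,4):B a3@(0,1):B a4@(0,2):B a5@(0,3):A a6@(1,0):A
t=4: (unchanged — steady state)

yes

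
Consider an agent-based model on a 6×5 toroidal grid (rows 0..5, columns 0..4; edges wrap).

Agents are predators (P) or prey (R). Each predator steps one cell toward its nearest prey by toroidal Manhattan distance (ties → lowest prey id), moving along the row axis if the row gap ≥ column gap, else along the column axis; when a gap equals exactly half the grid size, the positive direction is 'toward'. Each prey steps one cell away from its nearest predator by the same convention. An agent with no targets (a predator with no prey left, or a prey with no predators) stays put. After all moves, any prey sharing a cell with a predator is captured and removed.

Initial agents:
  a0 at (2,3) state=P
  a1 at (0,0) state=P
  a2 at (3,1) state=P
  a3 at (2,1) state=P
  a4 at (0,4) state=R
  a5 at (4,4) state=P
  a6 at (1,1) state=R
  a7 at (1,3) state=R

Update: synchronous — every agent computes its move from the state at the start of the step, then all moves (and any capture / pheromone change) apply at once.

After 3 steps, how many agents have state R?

t=1: a0@(1,3):P a1@(0,4):P a2@(2,1):P a3@(1,1):P a4@(0,3):R a5@(5,4):P a6@(0,1):R a7@(0,3):R
t=2: a0@(0,3):P a1@(0,3):P a2@(1,1):P a3@(0,1):P a4@(5,3):R a5@(0,4):P a6@(5,1):R a7@(5,3):R
t=3: a0@(5,3):P a1@(5,3):P a2@(0,1):P a3@(5,1):P a4@(4,3):R a5@(5,4):P a6@(4,1):R a7@(4,3):R

3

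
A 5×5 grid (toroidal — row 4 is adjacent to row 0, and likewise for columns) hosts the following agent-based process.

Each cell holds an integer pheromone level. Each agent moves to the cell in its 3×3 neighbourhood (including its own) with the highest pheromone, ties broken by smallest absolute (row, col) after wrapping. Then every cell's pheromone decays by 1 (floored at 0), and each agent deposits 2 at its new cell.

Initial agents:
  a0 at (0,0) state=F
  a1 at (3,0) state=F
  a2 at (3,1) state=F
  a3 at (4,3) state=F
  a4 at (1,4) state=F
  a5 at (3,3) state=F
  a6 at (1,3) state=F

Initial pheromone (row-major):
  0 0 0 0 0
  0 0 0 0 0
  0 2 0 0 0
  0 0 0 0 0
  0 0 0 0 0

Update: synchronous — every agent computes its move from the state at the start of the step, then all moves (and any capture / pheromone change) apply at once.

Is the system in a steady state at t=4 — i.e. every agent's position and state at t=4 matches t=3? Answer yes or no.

yes

t=1: a0@(0,0) a1@(2,1) a2@(2,1) a3@(0,2) a4@(0,0) a5@(2,2) a6@(0,2) | pheromone: 4 0 4 0 0 / 0 0 0 0 0 / 0 5 2 0 0 / 0 0 0 0 0 / 0 0 0 0 0
t=2: a0@(0,0) a1@(2,1) a2@(2,1) a3@(0,2) a4@(0,0) a5@(2,1) a6@(0,2) | pheromone: 7 0 7 0 0 / 0 0 0 0 0 / 0 10 1 0 0 / 0 0 0 0 0 / 0 0 0 0 0
t=3: a0@(0,0) a1@(2,1) a2@(2,1) a3@(0,2) a4@(0,0) a5@(2,1) a6@(0,2) | pheromone: 10 0 10 0 0 / 0 0 0 0 0 / 0 15 0 0 0 / 0 0 0 0 0 / 0 0 0 0 0
t=4: a0@(0,0) a1@(2,1) a2@(2,1) a3@(0,2) a4@(0,0) a5@(2,1) a6@(0,2) | pheromone: 13 0 13 0 0 / 0 0 0 0 0 / 0 20 0 0 0 / 0 0 0 0 0 / 0 0 0 0 0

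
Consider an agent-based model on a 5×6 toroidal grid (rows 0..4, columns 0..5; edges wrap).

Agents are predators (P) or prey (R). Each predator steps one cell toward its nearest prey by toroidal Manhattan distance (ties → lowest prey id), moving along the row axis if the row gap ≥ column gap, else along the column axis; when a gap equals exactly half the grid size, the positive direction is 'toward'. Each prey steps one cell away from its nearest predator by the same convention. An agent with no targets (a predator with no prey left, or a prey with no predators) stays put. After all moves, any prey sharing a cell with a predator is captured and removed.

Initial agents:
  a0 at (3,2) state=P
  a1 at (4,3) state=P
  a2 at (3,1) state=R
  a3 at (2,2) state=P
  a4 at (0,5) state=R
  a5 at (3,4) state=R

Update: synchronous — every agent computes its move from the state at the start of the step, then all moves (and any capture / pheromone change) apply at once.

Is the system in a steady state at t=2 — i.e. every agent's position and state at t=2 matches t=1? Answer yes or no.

no

t=1: a0@(3,1):P a1@(3,3):P a2@(3,0):R a3@(3,2):P a4@(0,0):R a5@(3,5):R
t=2: a0@(3,0):P a1@(3,4):P a2@(3,5):R a3@(3,1):P a4@(1,0):R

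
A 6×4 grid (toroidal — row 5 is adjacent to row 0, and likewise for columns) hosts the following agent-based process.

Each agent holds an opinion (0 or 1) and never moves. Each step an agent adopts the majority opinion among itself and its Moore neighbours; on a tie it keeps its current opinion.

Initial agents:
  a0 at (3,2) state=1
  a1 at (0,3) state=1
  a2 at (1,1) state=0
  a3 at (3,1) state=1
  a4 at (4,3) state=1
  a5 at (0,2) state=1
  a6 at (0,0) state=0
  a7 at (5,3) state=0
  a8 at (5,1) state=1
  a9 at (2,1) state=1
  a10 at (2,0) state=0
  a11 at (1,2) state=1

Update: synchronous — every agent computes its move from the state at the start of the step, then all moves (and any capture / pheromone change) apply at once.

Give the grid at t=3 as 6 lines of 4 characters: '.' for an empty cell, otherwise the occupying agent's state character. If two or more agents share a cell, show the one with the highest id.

1.11
.11.
01..
.11.
...1
.1.1

t=1: a0@(3,2):1 a1@(0,3):1 a2@(1,1):0 a3@(3,1):1 a4@(4,3):1 a5@(0,2):1 a6@(0,0):0 a7@(5,3):1 a8@(5,1):1 a9@(2,1):1 a10@(2,0):0 a11@(1,2):1
t=2: a0@(3,2):1 a1@(0,3):1 a2@(1,1):0 a3@(3,1):1 a4@(4,3):1 a5@(0,2):1 a6@(0,0):1 a7@(5,3):1 a8@(5,1):1 a9@(2,1):1 a10@(2,0):0 a11@(1,2):1
t=3: a0@(3,2):1 a1@(0,3):1 a2@(1,1):1 a3@(3,1):1 a4@(4,3):1 a5@(0,2):1 a6@(0,0):1 a7@(5,3):1 a8@(5,1):1 a9@(2,1):1 a10@(2,0):0 a11@(1,2):1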